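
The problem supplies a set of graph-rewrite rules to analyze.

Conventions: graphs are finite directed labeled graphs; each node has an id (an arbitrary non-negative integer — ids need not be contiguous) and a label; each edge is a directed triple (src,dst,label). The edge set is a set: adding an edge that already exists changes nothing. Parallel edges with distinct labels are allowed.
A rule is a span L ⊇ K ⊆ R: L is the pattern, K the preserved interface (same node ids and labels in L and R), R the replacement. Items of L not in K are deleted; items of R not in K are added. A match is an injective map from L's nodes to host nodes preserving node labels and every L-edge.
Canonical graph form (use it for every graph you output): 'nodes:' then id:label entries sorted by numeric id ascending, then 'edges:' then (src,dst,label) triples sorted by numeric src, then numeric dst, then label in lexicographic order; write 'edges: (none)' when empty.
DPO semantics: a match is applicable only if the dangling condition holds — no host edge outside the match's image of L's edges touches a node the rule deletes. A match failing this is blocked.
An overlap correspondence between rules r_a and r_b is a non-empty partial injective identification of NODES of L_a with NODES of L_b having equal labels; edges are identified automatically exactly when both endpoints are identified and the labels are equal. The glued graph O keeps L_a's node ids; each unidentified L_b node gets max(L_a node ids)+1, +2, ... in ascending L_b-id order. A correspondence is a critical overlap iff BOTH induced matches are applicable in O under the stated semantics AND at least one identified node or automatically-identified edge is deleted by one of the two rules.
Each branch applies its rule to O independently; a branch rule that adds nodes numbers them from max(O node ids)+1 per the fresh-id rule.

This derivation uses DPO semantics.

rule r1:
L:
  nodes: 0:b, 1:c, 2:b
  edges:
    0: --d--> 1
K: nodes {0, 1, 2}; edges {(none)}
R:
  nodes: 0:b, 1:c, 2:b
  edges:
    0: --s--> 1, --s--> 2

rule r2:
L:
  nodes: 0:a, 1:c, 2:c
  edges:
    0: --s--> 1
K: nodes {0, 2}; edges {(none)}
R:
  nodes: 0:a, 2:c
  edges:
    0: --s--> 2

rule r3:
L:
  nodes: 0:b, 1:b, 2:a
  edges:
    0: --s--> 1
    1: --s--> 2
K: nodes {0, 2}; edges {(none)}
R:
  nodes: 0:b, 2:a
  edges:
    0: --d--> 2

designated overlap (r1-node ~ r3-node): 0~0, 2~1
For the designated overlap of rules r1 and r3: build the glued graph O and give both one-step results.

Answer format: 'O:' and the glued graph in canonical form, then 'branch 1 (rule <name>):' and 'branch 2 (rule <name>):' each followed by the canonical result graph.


O:
nodes: 0:b, 1:c, 2:b, 3:a
edges: (0,1,d); (0,2,s); (2,3,s)
branch 1 (rule r1):
nodes: 0:b, 1:c, 2:b, 3:a
edges: (0,1,s); (0,2,s); (2,3,s)
branch 2 (rule r3):
nodes: 0:b, 1:c, 3:a
edges: (0,1,d); (0,3,d)


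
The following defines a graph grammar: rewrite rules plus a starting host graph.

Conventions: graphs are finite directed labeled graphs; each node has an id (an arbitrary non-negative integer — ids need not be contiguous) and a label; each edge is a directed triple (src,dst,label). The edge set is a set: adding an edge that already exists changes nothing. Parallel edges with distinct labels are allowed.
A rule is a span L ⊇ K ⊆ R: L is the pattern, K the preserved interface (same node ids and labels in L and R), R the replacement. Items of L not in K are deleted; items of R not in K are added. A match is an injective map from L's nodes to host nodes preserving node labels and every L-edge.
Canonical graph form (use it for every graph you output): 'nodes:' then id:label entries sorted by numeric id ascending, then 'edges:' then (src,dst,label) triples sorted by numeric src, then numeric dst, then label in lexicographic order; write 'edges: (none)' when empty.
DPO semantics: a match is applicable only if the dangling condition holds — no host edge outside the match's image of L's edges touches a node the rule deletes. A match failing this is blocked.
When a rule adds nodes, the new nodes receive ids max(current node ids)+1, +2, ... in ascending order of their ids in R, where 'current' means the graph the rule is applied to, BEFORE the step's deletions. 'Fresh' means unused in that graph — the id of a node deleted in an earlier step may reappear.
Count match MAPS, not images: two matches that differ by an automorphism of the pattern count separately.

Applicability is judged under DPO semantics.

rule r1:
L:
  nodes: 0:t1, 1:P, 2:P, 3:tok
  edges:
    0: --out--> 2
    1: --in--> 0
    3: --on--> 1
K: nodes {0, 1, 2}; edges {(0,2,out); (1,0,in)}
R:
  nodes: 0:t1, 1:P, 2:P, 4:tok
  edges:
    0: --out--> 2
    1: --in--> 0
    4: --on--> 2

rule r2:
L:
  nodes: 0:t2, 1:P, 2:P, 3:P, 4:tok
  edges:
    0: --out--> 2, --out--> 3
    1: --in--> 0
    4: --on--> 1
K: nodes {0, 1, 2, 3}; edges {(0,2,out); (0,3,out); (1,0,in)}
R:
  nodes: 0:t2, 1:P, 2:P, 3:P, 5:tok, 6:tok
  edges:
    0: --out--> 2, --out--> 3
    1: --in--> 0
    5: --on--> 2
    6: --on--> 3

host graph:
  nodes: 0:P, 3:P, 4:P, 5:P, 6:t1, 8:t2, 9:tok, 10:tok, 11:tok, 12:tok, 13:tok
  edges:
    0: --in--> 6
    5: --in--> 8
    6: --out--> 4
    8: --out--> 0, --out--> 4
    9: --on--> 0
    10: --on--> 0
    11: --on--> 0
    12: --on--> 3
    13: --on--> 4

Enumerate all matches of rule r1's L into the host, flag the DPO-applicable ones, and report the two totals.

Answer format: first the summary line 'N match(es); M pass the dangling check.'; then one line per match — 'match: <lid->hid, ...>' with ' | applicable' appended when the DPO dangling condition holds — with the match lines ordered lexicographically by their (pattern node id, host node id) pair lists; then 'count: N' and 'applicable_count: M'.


3 match(es); 3 pass the dangling check.
match: 0->6, 1->0, 2->4, 3->9 | applicable
match: 0->6, 1->0, 2->4, 3->10 | applicable
match: 0->6, 1->0, 2->4, 3->11 | applicable
count: 3
applicable_count: 3


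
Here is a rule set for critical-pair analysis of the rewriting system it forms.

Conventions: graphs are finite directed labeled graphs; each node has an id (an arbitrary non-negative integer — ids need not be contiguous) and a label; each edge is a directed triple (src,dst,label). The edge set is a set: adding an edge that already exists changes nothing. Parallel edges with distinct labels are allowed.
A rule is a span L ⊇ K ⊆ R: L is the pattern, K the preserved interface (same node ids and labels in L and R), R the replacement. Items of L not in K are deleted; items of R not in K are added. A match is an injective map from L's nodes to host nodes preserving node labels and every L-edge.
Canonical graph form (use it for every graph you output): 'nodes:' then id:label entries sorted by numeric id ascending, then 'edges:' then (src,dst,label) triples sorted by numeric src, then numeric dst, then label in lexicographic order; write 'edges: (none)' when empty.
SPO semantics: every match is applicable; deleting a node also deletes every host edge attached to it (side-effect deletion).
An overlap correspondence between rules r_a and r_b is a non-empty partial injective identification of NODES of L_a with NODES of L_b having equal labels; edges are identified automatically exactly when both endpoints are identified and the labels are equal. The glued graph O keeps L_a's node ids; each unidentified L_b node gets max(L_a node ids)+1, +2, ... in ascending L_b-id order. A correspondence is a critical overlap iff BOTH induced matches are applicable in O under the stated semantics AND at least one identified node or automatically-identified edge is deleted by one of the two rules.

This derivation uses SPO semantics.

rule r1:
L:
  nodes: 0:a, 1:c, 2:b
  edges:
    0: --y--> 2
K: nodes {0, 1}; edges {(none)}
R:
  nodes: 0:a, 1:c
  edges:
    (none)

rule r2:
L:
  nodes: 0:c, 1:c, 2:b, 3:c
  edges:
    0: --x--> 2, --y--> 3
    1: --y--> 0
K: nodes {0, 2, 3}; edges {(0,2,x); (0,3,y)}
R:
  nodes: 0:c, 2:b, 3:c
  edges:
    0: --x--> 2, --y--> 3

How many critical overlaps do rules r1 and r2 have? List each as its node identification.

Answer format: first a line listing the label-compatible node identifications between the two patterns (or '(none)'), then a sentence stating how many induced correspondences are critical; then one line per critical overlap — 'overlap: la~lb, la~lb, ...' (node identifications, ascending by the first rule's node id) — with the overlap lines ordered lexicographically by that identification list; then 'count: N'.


label-compatible node identifications between L(r1) and L(r2): 1~0, 1~1, 1~3, 2~2
5 of the induced correspondences are critical overlaps of r1 and r2.
overlap: 1~0, 2~2
overlap: 1~1
overlap: 1~1, 2~2
overlap: 1~3, 2~2
overlap: 2~2
count: 5


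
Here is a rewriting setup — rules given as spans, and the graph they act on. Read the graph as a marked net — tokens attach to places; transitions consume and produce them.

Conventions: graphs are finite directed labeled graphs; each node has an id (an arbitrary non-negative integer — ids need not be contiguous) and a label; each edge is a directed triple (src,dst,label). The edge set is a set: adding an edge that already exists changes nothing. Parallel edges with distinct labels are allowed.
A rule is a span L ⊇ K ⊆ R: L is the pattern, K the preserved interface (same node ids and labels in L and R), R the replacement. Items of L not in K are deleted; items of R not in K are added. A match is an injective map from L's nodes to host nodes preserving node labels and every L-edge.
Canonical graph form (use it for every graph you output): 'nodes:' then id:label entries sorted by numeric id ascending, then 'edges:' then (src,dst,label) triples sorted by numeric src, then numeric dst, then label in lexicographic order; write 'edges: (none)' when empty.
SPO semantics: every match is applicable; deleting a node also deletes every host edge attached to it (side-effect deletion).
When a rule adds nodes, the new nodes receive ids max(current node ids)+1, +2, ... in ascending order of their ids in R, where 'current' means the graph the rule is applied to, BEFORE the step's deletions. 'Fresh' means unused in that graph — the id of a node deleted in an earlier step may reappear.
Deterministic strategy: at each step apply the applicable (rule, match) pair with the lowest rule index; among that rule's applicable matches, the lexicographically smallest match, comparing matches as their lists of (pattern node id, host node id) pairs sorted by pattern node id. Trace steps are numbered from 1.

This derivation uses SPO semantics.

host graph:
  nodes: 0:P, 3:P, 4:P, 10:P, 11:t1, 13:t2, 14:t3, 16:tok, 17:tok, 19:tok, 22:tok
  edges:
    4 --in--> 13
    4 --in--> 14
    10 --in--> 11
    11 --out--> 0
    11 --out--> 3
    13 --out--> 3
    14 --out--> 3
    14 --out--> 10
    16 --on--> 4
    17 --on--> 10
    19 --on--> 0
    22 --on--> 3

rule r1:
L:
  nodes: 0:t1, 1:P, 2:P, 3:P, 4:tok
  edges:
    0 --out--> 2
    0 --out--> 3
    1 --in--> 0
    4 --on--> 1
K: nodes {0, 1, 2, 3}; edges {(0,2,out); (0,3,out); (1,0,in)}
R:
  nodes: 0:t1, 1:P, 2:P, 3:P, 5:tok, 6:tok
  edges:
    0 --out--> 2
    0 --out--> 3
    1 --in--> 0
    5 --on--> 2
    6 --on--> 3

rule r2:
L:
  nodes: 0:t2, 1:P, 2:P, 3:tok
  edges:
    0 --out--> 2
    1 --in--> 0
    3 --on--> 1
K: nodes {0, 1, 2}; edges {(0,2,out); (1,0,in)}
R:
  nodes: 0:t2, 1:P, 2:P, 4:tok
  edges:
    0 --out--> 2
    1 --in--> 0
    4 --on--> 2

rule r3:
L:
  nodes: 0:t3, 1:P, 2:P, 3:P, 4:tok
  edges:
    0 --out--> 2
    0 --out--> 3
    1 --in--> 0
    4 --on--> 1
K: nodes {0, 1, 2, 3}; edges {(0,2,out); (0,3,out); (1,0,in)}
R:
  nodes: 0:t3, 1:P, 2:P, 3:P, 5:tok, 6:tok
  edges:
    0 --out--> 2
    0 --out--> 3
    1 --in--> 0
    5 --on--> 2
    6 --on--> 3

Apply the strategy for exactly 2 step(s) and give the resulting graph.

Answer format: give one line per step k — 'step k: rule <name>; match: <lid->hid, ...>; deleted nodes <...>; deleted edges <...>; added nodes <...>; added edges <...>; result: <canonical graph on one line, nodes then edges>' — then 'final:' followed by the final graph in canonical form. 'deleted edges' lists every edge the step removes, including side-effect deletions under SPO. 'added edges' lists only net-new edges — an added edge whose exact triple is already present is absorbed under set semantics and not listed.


step 1: rule r1; match: 0->11, 1->10, 2->0, 3->3, 4->17; deleted nodes 17; deleted edges (17,10,on); added nodes 23, 24; added edges (23,0,on); (24,3,on); result: nodes: 0:P, 3:P, 4:P, 10:P, 11:t1, 13:t2, 14:t3, 16:tok, 19:tok, 22:tok, 23:tok, 24:tok edges: (4,13,in); (4,14,in); (10,11,in); (11,0,out); (11,3,out); (13,3,out); (14,3,out); (14,10,out); (16,4,on); (19,0,on); (22,3,on); (23,0,on); (24,3,on)
step 2: rule r2; match: 0->13, 1->4, 2->3, 3->16; deleted nodes 16; deleted edges (16,4,on); added nodes 25; added edges (25,3,on); result: nodes: 0:P, 3:P, 4:P, 10:P, 11:t1, 13:t2, 14:t3, 19:tok, 22:tok, 23:tok, 24:tok, 25:tok edges: (4,13,in); (4,14,in); (10,11,in); (11,0,out); (11,3,out); (13,3,out); (14,3,out); (14,10,out); (19,0,on); (22,3,on); (23,0,on); (24,3,on); (25,3,on)
final:
nodes: 0:P, 3:P, 4:P, 10:P, 11:t1, 13:t2, 14:t3, 19:tok, 22:tok, 23:tok, 24:tok, 25:tok
edges: (4,13,in); (4,14,in); (10,11,in); (11,0,out); (11,3,out); (13,3,out); (14,3,out); (14,10,out); (19,0,on); (22,3,on); (23,0,on); (24,3,on); (25,3,on)


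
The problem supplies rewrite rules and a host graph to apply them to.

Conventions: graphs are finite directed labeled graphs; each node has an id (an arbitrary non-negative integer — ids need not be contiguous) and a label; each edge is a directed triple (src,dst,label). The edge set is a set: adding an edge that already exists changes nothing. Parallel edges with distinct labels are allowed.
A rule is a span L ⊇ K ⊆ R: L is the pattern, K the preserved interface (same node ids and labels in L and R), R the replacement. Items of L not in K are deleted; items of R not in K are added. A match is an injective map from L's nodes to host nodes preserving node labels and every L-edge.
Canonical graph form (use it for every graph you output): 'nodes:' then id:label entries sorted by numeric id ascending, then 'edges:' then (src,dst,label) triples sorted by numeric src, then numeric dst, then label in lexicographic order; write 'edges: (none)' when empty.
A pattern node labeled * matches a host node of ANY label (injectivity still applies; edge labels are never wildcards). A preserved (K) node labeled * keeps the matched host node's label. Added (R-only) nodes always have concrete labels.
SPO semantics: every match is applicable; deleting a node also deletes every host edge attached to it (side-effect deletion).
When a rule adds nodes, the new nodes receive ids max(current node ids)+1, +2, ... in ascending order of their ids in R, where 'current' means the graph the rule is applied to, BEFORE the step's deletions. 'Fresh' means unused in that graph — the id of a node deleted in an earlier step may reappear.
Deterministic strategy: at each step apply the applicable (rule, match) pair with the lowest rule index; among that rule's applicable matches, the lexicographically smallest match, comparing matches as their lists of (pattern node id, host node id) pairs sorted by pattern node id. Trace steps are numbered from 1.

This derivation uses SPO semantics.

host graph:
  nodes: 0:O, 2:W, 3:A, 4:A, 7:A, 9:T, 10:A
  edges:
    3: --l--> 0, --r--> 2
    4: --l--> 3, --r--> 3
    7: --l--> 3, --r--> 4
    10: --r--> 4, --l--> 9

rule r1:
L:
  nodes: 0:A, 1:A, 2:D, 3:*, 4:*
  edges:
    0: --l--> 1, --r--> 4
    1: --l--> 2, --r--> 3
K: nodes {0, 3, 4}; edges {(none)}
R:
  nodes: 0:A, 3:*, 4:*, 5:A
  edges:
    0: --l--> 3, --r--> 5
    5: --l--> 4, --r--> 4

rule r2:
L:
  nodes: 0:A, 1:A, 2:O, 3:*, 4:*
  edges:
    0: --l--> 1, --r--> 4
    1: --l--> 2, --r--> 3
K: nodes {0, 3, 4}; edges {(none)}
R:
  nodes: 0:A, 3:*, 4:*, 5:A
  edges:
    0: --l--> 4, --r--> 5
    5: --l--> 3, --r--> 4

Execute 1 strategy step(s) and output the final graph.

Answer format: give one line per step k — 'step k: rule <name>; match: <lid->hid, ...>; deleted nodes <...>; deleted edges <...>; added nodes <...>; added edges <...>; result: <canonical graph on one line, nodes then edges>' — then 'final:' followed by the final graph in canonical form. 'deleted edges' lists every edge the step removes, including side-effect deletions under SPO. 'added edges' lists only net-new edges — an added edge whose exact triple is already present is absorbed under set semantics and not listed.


step 1: rule r2; match: 0->7, 1->3, 2->0, 3->2, 4->4; deleted nodes 0, 3; deleted edges (3,0,l); (3,2,r); (4,3,l); (4,3,r); (7,3,l); (7,4,r); added nodes 11; added edges (7,4,l); (7,11,r); (11,2,l); (11,4,r); result: nodes: 2:W, 4:A, 7:A, 9:T, 10:A, 11:A edges: (7,4,l); (7,11,r); (10,4,r); (10,9,l); (11,2,l); (11,4,r)
final:
nodes: 2:W, 4:A, 7:A, 9:T, 10:A, 11:A
edges: (7,4,l); (7,11,r); (10,4,r); (10,9,l); (11,2,l); (11,4,r)


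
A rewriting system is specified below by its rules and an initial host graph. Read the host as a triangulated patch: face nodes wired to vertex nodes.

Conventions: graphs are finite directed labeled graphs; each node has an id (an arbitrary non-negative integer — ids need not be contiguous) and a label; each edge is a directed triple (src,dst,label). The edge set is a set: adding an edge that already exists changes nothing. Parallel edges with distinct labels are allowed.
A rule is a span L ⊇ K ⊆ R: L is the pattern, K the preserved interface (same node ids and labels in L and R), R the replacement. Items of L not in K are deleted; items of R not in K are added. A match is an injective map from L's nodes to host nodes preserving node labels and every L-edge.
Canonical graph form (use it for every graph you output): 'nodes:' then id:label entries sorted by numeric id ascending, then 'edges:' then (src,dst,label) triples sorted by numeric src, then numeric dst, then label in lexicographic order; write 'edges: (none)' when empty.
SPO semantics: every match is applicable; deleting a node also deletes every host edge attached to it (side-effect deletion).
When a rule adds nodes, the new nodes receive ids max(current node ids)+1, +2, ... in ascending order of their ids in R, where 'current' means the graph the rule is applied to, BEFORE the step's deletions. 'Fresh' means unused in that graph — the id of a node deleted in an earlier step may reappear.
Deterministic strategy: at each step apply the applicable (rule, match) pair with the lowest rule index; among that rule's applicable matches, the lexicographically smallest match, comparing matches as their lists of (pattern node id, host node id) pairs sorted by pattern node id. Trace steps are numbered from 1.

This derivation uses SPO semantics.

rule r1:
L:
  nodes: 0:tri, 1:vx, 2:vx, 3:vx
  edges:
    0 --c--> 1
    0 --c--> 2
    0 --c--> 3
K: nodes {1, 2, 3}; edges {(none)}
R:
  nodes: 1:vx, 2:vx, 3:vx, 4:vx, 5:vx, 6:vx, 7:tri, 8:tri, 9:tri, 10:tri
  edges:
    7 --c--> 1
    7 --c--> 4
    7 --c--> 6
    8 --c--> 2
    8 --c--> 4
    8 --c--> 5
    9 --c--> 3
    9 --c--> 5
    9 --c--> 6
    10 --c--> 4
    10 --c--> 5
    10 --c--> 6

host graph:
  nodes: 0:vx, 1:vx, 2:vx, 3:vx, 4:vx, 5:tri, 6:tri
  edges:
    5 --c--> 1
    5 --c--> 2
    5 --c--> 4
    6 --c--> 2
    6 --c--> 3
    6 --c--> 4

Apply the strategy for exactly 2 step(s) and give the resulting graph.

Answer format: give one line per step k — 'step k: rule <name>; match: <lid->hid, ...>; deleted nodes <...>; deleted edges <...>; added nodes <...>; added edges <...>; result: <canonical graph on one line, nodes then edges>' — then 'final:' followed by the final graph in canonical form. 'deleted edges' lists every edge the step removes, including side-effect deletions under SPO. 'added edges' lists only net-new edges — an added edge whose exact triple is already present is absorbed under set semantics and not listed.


step 1: rule r1; match: 0->5, 1->1, 2->2, 3->4; deleted nodes 5; deleted edges (5,1,c); (5,2,c); (5,4,c); added nodes 7, 8, 9, 10, 11, 12, 13; added edges (10,1,c); (10,7,c); (10,9,c); (11,2,c); (11,7,c); (11,8,c); (12,4,c); (12,8,c); (12,9,c); (13,7,c); (13,8,c); (13,9,c); result: nodes: 0:vx, 1:vx, 2:vx, 3:vx, 4:vx, 6:tri, 7:vx, 8:vx, 9:vx, 10:tri, 11:tri, 12:tri, 13:tri edges: (6,2,c); (6,3,c); (6,4,c); (10,1,c); (10,7,c); (10,9,c); (11,2,c); (11,7,c); (11,8,c); (12,4,c); (12,8,c); (12,9,c); (13,7,c); (13,8,c); (13,9,c)
step 2: rule r1; match: 0->6, 1->2, 2->3, 3->4; deleted nodes 6; deleted edges (6,2,c); (6,3,c); (6,4,c); added nodes 14, 15, 16, 17, 18, 19, 20; added edges (17,2,c); (17,14,c); (17,16,c); (18,3,c); (18,14,c); (18,15,c); (19,4,c); (19,15,c); (19,16,c); (20,14,c); (20,15,c); (20,16,c); result: nodes: 0:vx, 1:vx, 2:vx, 3:vx, 4:vx, 7:vx, 8:vx, 9:vx, 10:tri, 11:tri, 12:tri, 13:tri, 14:vx, 15:vx, 16:vx, 17:tri, 18:tri, 19:tri, 20:tri edges: (10,1,c); (10,7,c); (10,9,c); (11,2,c); (11,7,c); (11,8,c); (12,4,c); (12,8,c); (12,9,c); (13,7,c); (13,8,c); (13,9,c); (17,2,c); (17,14,c); (17,16,c); (18,3,c); (18,14,c); (18,15,c); (19,4,c); (19,15,c); (19,16,c); (20,14,c); (20,15,c); (20,16,c)
final:
nodes: 0:vx, 1:vx, 2:vx, 3:vx, 4:vx, 7:vx, 8:vx, 9:vx, 10:tri, 11:tri, 12:tri, 13:tri, 14:vx, 15:vx, 16:vx, 17:tri, 18:tri, 19:tri, 20:tri
edges: (10,1,c); (10,7,c); (10,9,c); (11,2,c); (11,7,c); (11,8,c); (12,4,c); (12,8,c); (12,9,c); (13,7,c); (13,8,c); (13,9,c); (17,2,c); (17,14,c); (17,16,c); (18,3,c); (18,14,c); (18,15,c); (19,4,c); (19,15,c); (19,16,c); (20,14,c); (20,15,c); (20,16,c)


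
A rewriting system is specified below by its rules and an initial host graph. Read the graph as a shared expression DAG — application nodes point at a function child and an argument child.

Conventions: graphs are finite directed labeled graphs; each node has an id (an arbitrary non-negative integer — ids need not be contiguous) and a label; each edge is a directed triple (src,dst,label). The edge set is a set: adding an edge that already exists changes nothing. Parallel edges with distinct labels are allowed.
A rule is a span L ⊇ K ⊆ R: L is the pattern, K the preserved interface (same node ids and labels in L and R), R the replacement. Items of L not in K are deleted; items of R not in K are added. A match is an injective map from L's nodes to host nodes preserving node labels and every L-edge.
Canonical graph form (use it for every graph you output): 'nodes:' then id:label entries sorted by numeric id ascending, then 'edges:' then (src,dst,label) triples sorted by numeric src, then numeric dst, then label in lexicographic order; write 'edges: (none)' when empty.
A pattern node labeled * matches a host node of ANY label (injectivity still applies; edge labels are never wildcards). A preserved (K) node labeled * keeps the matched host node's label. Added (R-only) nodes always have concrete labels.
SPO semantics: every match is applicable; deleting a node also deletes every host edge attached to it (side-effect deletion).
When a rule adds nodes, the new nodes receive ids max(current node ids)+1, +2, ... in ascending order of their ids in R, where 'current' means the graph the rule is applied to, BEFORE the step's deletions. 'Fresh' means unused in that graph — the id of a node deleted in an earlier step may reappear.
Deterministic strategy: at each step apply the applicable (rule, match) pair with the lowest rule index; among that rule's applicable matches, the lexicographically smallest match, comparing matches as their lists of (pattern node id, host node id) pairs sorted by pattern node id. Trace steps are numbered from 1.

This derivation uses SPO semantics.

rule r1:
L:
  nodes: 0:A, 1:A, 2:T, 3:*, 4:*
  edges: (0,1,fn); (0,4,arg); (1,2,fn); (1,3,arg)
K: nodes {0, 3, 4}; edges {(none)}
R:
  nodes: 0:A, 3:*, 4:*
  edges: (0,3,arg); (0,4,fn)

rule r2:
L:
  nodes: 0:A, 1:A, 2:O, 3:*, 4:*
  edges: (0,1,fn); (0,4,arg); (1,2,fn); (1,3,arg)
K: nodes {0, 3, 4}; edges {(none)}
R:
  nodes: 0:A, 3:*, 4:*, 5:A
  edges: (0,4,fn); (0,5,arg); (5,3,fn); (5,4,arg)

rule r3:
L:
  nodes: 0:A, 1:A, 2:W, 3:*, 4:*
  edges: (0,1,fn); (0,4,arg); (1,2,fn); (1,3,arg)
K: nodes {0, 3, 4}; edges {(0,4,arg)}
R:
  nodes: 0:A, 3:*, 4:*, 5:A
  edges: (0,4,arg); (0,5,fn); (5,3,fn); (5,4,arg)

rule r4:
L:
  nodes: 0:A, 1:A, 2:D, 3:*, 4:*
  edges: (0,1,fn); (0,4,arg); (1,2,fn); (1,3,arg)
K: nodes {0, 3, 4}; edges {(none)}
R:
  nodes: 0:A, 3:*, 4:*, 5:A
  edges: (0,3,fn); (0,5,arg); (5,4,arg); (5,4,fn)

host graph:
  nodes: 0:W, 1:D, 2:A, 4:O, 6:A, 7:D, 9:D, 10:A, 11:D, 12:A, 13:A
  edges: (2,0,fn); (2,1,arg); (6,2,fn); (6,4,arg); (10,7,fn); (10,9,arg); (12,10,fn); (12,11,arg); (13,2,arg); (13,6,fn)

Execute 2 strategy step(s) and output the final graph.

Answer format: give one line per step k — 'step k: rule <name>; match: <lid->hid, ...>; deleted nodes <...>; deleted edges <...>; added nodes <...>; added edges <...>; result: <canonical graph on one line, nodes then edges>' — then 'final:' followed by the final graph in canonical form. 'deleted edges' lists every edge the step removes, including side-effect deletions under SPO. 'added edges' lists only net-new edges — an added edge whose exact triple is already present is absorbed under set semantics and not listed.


step 1: rule r3; match: 0->6, 1->2, 2->0, 3->1, 4->4; deleted nodes 0, 2; deleted edges (2,0,fn); (2,1,arg); (6,2,fn); (13,2,arg); added nodes 14; added edges (6,14,fn); (14,1,fn); (14,4,arg); result: nodes: 1:D, 4:O, 6:A, 7:D, 9:D, 10:A, 11:D, 12:A, 13:A, 14:A edges: (6,4,arg); (6,14,fn); (10,7,fn); (10,9,arg); (12,10,fn); (12,11,arg); (13,6,fn); (14,1,fn); (14,4,arg)
step 2: rule r4; match: 0->12, 1->10, 2->7, 3->9, 4->11; deleted nodes 7, 10; deleted edges (10,7,fn); (10,9,arg); (12,10,fn); (12,11,arg); added nodes 15; added edges (12,9,fn); (12,15,arg); (15,11,arg); (15,11,fn); result: nodes: 1:D, 4:O, 6:A, 9:D, 11:D, 12:A, 13:A, 14:A, 15:A edges: (6,4,arg); (6,14,fn); (12,9,fn); (12,15,arg); (13,6,fn); (14,1,fn); (14,4,arg); (15,11,arg); (15,11,fn)
final:
nodes: 1:D, 4:O, 6:A, 9:D, 11:D, 12:A, 13:A, 14:A, 15:A
edges: (6,4,arg); (6,14,fn); (12,9,fn); (12,15,arg); (13,6,fn); (14,1,fn); (14,4,arg); (15,11,arg); (15,11,fn)


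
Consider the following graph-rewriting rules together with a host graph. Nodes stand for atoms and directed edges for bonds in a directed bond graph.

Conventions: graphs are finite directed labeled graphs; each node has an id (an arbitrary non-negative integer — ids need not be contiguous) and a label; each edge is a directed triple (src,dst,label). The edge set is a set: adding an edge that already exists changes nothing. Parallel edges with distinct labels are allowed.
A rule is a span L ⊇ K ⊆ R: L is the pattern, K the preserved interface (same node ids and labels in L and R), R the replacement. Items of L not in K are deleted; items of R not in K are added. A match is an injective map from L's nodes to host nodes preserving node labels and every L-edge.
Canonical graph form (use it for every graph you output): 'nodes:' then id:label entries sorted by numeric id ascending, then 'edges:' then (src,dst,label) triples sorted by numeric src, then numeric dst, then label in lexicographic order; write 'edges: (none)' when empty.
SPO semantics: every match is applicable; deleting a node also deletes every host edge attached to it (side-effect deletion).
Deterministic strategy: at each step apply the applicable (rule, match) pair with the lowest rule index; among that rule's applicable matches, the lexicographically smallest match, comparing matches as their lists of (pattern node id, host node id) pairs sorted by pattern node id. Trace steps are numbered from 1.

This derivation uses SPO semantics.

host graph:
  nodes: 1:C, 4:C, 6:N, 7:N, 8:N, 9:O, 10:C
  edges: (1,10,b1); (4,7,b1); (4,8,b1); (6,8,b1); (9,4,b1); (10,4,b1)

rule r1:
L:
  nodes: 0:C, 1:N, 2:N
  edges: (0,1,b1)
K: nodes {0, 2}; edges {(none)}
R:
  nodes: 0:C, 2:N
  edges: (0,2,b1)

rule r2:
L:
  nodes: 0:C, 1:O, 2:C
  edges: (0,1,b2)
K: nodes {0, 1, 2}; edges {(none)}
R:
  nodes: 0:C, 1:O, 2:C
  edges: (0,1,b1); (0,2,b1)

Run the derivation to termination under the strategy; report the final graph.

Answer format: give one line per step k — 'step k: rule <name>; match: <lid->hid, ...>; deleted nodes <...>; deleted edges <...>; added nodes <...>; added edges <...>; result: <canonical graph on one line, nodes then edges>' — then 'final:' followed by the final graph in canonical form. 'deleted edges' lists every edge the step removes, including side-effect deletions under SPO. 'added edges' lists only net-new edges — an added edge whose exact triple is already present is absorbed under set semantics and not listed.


step 1: rule r1; match: 0->4, 1->7, 2->6; deleted nodes 7; deleted edges (4,7,b1); added nodes (none); added edges (4,6,b1); result: nodes: 1:C, 4:C, 6:N, 8:N, 9:O, 10:C edges: (1,10,b1); (4,6,b1); (4,8,b1); (6,8,b1); (9,4,b1); (10,4,b1)
step 2: rule r1; match: 0->4, 1->6, 2->8; deleted nodes 6; deleted edges (4,6,b1); (6,8,b1); added nodes (none); added edges (none); result: nodes: 1:C, 4:C, 8:N, 9:O, 10:C edges: (1,10,b1); (4,8,b1); (9,4,b1); (10,4,b1)
final:
nodes: 1:C, 4:C, 8:N, 9:O, 10:C
edges: (1,10,b1); (4,8,b1); (9,4,b1); (10,4,b1)


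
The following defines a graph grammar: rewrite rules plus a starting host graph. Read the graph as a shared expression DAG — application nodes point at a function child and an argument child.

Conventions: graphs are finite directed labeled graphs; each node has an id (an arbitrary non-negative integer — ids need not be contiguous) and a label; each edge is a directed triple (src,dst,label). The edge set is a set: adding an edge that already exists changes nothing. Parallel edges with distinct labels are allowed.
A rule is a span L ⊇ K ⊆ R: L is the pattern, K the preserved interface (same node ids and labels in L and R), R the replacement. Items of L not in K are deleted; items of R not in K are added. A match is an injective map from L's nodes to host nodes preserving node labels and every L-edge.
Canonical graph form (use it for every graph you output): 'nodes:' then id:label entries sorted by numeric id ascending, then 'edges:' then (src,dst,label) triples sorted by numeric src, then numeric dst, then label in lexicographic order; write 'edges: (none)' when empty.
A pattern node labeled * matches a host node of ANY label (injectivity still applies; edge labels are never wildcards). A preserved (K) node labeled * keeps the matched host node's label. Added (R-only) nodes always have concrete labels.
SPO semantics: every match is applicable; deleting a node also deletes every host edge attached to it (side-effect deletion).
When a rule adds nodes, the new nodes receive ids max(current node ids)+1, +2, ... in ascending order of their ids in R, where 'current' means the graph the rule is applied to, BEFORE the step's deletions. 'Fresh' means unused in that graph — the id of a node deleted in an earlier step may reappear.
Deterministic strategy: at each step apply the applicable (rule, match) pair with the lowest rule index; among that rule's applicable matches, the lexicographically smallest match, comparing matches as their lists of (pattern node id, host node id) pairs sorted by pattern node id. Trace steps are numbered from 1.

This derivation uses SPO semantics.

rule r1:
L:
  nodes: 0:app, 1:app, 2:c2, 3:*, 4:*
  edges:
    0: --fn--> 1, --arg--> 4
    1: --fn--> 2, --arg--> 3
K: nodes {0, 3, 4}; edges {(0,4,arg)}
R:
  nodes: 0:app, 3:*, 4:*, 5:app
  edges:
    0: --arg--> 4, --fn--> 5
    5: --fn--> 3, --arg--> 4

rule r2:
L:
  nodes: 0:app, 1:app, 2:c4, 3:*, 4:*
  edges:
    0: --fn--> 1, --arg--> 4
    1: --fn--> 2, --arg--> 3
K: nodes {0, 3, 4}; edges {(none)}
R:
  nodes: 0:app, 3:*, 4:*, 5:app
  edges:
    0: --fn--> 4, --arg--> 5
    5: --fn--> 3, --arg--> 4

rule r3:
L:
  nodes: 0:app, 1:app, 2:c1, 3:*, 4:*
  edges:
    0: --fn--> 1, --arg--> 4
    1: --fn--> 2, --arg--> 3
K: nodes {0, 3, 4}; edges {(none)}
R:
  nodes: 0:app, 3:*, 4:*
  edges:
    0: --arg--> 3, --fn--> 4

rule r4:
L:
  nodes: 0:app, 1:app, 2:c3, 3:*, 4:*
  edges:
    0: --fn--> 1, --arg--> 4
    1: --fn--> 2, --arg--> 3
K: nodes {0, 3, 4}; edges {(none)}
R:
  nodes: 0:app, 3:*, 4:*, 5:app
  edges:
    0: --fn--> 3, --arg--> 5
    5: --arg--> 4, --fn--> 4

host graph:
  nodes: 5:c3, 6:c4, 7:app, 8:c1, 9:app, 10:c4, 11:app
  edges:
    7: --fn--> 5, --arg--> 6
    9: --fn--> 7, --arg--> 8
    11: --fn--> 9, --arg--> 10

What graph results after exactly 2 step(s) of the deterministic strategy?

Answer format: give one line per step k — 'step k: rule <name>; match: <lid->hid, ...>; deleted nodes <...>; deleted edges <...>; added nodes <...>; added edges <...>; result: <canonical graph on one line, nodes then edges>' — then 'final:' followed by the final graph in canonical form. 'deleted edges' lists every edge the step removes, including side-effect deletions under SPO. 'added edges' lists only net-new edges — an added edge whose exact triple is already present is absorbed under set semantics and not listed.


step 1: rule r4; match: 0->9, 1->7, 2->5, 3->6, 4->8; deleted nodes 5, 7; deleted edges (7,5,fn); (7,6,arg); (9,7,fn); (9,8,arg); added nodes 12; added edges (9,6,fn); (9,12,arg); (12,8,arg); (12,8,fn); result: nodes: 6:c4, 8:c1, 9:app, 10:c4, 11:app, 12:app edges: (9,6,fn); (9,12,arg); (11,9,fn); (11,10,arg); (12,8,arg); (12,8,fn)
step 2: rule r2; match: 0->11, 1->9, 2->6, 3->12, 4->10; deleted nodes 6, 9; deleted edges (9,6,fn); (9,12,arg); (11,9,fn); (11,10,arg); added nodes 13; added edges (11,10,fn); (11,13,arg); (13,10,arg); (13,12,fn); result: nodes: 8:c1, 10:c4, 11:app, 12:app, 13:app edges: (11,10,fn); (11,13,arg); (12,8,arg); (12,8,fn); (13,10,arg); (13,12,fn)
final:
nodes: 8:c1, 10:c4, 11:app, 12:app, 13:app
edges: (11,10,fn); (11,13,arg); (12,8,arg); (12,8,fn); (13,10,arg); (13,12,fn)


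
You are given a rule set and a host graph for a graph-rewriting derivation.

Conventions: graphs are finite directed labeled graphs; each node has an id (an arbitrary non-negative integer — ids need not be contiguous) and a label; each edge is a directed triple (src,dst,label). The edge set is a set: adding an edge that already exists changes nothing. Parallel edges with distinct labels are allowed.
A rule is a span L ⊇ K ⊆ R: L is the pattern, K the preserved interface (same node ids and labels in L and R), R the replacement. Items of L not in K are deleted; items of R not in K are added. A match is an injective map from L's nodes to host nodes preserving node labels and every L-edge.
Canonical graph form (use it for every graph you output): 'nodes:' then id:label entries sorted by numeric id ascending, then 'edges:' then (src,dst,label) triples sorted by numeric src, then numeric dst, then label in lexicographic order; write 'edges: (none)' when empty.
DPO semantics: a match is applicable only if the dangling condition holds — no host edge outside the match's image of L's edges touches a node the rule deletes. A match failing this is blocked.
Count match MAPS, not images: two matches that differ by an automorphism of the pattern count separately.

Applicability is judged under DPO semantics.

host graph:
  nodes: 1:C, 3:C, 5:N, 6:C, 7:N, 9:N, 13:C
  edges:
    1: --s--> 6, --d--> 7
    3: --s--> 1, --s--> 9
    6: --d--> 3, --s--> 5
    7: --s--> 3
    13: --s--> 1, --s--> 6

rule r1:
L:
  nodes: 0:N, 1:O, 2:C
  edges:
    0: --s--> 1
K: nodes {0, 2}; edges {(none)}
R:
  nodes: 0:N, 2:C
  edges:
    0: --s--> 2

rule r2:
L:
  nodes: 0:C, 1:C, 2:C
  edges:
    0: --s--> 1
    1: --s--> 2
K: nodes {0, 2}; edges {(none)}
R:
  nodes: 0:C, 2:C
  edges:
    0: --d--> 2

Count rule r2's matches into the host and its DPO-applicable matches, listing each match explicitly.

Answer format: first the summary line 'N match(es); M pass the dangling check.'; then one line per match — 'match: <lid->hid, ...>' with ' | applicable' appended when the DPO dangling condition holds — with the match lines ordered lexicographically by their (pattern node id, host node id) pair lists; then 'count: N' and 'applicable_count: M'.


2 match(es); 0 pass the dangling check.
match: 0->3, 1->1, 2->6
match: 0->13, 1->1, 2->6
count: 2
applicable_count: 0


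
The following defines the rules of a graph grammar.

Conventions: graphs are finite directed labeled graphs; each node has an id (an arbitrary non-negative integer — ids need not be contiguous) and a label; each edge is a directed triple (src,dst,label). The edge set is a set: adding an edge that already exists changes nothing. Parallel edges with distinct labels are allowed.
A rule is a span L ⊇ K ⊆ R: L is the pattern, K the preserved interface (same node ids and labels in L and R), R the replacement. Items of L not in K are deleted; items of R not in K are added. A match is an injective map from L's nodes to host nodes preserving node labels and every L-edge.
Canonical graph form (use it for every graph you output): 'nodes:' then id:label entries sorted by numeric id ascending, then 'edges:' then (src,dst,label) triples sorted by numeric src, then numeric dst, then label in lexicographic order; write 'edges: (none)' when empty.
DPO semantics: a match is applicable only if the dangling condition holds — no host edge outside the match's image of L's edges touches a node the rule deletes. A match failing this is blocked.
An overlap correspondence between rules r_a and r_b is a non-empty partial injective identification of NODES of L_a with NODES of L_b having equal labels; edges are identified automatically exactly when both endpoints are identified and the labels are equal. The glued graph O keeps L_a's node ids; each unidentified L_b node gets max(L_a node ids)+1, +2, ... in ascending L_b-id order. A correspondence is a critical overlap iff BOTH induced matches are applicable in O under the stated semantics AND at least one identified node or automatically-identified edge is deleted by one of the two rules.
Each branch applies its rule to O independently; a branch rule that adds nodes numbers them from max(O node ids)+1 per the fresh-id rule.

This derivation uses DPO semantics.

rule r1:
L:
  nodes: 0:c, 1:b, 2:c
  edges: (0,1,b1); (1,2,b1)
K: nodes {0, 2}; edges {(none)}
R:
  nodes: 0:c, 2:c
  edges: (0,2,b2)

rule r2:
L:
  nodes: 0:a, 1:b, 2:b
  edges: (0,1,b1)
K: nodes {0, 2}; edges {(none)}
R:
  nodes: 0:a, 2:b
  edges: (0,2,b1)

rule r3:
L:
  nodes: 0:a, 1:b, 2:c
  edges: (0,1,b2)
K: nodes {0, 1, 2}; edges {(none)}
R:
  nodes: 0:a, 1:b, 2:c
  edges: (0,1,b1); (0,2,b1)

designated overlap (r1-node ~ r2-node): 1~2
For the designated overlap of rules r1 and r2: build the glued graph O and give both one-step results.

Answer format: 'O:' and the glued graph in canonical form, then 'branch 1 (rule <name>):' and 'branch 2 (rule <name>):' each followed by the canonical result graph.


O:
nodes: 0:c, 1:b, 2:c, 3:a, 4:b
edges: (0,1,b1); (1,2,b1); (3,4,b1)
branch 1 (rule r1):
nodes: 0:c, 2:c, 3:a, 4:b
edges: (0,2,b2); (3,4,b1)
branch 2 (rule r2):
nodes: 0:c, 1:b, 2:c, 3:a
edges: (0,1,b1); (1,2,b1); (3,1,b1)


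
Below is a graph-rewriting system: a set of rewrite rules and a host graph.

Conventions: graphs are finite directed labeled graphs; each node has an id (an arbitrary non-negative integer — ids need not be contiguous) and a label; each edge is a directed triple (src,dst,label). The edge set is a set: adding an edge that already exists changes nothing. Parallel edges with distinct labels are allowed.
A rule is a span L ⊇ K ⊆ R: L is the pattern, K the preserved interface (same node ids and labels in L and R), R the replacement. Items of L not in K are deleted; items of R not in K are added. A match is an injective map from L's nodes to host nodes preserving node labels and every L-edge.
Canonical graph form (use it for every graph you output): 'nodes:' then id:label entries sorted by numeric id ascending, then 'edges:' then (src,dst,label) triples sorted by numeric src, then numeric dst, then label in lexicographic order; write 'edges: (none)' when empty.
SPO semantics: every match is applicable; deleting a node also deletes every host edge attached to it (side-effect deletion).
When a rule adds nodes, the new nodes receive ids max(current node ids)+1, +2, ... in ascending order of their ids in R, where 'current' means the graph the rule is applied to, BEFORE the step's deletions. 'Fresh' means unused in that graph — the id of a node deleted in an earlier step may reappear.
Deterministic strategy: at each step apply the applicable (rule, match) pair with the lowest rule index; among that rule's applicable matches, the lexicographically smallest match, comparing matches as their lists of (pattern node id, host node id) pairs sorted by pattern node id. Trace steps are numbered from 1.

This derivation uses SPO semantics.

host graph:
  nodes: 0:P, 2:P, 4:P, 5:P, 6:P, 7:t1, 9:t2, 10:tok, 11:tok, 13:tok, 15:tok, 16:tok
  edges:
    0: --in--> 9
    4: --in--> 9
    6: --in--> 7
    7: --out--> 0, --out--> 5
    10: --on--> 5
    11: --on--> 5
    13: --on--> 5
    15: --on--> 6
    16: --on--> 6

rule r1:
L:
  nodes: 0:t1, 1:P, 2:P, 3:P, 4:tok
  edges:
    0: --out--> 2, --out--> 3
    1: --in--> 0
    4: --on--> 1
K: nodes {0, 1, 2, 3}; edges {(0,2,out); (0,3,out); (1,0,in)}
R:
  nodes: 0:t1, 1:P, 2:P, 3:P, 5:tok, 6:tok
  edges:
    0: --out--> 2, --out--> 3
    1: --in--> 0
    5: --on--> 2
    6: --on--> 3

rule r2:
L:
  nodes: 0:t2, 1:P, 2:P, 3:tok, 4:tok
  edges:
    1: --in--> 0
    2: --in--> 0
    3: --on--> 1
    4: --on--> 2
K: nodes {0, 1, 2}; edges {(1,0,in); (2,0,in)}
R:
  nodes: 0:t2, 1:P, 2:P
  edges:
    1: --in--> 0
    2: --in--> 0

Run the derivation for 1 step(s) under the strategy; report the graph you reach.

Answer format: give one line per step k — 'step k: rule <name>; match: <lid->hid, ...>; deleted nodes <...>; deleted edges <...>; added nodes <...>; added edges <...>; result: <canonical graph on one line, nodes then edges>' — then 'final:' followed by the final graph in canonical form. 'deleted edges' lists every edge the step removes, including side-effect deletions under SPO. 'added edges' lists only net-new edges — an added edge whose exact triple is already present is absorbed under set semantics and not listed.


step 1: rule r1; match: 0->7, 1->6, 2->0, 3->5, 4->15; deleted nodes 15; deleted edges (15,6,on); added nodes 17, 18; added edges (17,0,on); (18,5,on); result: nodes: 0:P, 2:P, 4:P, 5:P, 6:P, 7:t1, 9:t2, 10:tok, 11:tok, 13:tok, 16:tok, 17:tok, 18:tok edges: (0,9,in); (4,9,in); (6,7,in); (7,0,out); (7,5,out); (10,5,on); (11,5,on); (13,5,on); (16,6,on); (17,0,on); (18,5,on)
final:
nodes: 0:P, 2:P, 4:P, 5:P, 6:P, 7:t1, 9:t2, 10:tok, 11:tok, 13:tok, 16:tok, 17:tok, 18:tok
edges: (0,9,in); (4,9,in); (6,7,in); (7,0,out); (7,5,out); (10,5,on); (11,5,on); (13,5,on); (16,6,on); (17,0,on); (18,5,on)
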